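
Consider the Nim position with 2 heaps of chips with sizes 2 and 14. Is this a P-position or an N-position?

N-position

Nim-sum: 2 XOR 14 = 12.
The nim-sum is 12 ≠ 0, so this is an N-position: the player to move can win.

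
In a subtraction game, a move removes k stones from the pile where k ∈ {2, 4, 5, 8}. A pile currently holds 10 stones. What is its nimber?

Compute g(0), g(1), … for moves {2, 4, 5, 8}:
k:     0  1  2  3  4  5  6  7  8  9 10
g(k):  0  0  1  1  2  2  3  0  4  1  0
So g(10) = 0.

0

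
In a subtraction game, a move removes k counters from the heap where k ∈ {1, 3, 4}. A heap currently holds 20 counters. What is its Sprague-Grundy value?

2

Build the Grundy sequence with g(k) = mex{g(k−s) : s ∈ {1, 3, 4}, s ≤ k}:
k:     0  1  2  3  4  5  6  7  8  9 10 11 12 13 14 15 16 17 18 19 20
g(k):  0  1  0  1  2  3  2  0  1  0  1  2  3  2  0  1  0  1  2  3  2
So g(20) = 2.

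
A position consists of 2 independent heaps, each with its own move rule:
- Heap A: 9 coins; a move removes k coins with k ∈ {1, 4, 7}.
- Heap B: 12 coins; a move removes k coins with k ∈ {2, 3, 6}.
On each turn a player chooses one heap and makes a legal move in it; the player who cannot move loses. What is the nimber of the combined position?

0

Build the Grundy sequence for heap A with g(k) = mex{g(k−s) : s ∈ {1, 4, 7}, s ≤ k}:
k:     0  1  2  3  4  5  6  7  8  9
g(k):  0  1  0  1  2  0  1  2  0  1
So g(9) = 1.
For heap B, compute g(0), g(1), … with moves {2, 3, 6}:
k:     0  1  2  3  4  5  6  7  8  9 10 11 12
g(k):  0  0  1  1  2  0  3  1  2  0  0  1  1
So g(12) = 1.
The value of a disjunctive sum is the nim-sum of the parts.
Combined value = 1 XOR 1 = 0.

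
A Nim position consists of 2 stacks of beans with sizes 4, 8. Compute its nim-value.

Nim-sum: 4 ^ 8 = 12.

12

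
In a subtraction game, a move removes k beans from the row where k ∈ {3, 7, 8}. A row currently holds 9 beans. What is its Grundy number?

1

Grundy values for subtraction set {3, 7, 8}:
g(0) = mex{} = 0
g(1) = mex{} = 0
g(2) = mex{} = 0
g(3) = mex{0} = 1
g(4) = mex{0} = 1
g(5) = mex{0} = 1
g(6) = mex{1} = 0
g(7) = mex{0,1} = 2
g(8) = mex{0,1} = 2
g(9) = mex{0} = 1
So g(9) = 1.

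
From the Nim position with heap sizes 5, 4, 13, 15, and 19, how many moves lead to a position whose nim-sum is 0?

1

Bitwise XOR of the heap sizes:
  00101  (5)
  00100  (4)
  01101  (13)
  01111  (15)
  10011  (19)
  -----
  10000  (16)
The overall nim-sum is X = 16. A heap of size p has a winning move iff p XOR X < p (reduce it to p XOR X).
  5: 5 XOR 16 = 21 ≥ 5 — no move.
  4: 4 XOR 16 = 20 ≥ 4 — no move.
  13: 13 XOR 16 = 29 ≥ 13 — no move.
  15: 15 XOR 16 = 31 ≥ 15 — no move.
  19: 19 XOR 16 = 3 < 19 — winning move (to 3).
That gives 1 winning move.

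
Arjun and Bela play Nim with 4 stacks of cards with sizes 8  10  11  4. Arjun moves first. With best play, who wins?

Arjun wins

Bitwise XOR of the heap sizes:
  1000  (8)
  1010  (10)
  1011  (11)
  0100  (4)
  ----
  1101  (13)
The nim-sum is 13 ≠ 0, so this is an N-position: the player to move can win; Arjun has a winning move.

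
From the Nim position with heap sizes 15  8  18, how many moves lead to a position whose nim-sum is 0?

1

Compute the nim-sum pairwise:
15 ^ 8 = 7
7 ^ 18 = 21
The overall nim-sum is X = 21. A heap of size p has a winning move iff p XOR X < p (reduce it to p XOR X).
  15: 15 XOR 21 = 26 ≥ 15 — no move.
  8: 8 XOR 21 = 29 ≥ 8 — no move.
  18: 18 XOR 21 = 7 < 18 — winning move (to 7).
That gives 1 winning move.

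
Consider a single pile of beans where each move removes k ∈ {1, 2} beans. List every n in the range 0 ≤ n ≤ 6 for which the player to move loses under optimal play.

Build the Grundy sequence with g(k) = mex{g(k−s) : s ∈ {1, 2}, s ≤ k}:
g(0) = mex{} = 0
g(1) = mex{0} = 1
g(2) = mex{0,1} = 2
g(3) = mex{1,2} = 0
g(4) = mex{0,2} = 1
g(5) = mex{0,1} = 2
g(6) = mex{1,2} = 0
The P-positions (g = 0) in 0..6 are 0, 3, 6.

0, 3, 6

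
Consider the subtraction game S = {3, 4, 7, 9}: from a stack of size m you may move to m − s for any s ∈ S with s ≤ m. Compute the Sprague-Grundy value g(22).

3

Build the Grundy sequence with g(k) = mex{g(k−s) : s ∈ {3, 4, 7, 9}, s ≤ k}:
k:     0  1  2  3  4  5  6  7  8  9 10 11 12 13 14 15 16 17 18 19 20 21 22
g(k):  0  0  0  1  1  1  2  2  2  3  3  3  0  0  0  1  1  1  2  2  2  3  3
So g(22) = 3.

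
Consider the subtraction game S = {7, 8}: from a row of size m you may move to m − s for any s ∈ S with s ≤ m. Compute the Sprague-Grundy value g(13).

1

Grundy values for subtraction set {7, 8}:
k:     0  1  2  3  4  5  6  7  8  9 10 11 12 13
g(k):  0  0  0  0  0  0  0  1  1  1  1  1  1  1
So g(13) = 1.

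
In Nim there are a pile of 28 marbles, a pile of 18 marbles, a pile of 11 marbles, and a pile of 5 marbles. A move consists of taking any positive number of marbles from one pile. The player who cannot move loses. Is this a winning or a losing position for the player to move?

Nim-sum: 28 ^ 18 ^ 11 ^ 5 = 0.
The nim-sum is 0, so this is a P-position: the player to move is in a losing position under optimal play.

Losing position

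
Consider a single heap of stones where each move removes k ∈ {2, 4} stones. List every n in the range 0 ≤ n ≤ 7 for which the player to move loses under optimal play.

Compute g(0), g(1), … for moves {2, 4}:
k:     0  1  2  3  4  5  6  7
g(k):  0  0  1  1  2  2  0  0
The P-positions (g = 0) in 0..7 are 0, 1, 6, 7.

0, 1, 6, 7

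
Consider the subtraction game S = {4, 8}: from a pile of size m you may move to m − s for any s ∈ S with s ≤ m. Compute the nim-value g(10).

2

Grundy values for subtraction set {4, 8}:
k:     0  1  2  3  4  5  6  7  8  9 10
g(k):  0  0  0  0  1  1  1  1  2  2  2
So g(10) = 2.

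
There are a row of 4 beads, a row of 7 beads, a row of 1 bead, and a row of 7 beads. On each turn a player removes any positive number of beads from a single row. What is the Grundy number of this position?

5

Write each in binary and XOR column by column:
  100  (4)
  111  (7)
  001  (1)
  111  (7)
  ---
  101  (5)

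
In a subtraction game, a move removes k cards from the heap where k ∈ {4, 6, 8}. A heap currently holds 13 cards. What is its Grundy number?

Build the Grundy sequence with g(k) = mex{g(k−s) : s ∈ {4, 6, 8}, s ≤ k}:
g(0) = mex{} = 0
g(1) = mex{} = 0
g(2) = mex{} = 0
g(3) = mex{} = 0
g(4) = mex{0} = 1
g(5) = mex{0} = 1
g(6) = mex{0} = 1
g(7) = mex{0} = 1
g(8) = mex{0,1} = 2
g(9) = mex{0,1} = 2
g(10) = mex{0,1} = 2
g(11) = mex{0,1} = 2
g(12) = mex{1,2} = 0
g(13) = mex{1,2} = 0
So g(13) = 0.

0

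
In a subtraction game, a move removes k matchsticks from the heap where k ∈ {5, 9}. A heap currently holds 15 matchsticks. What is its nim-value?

Build the Grundy sequence with g(k) = mex{g(k−s) : s ∈ {5, 9}, s ≤ k}:
k:     0  1  2  3  4  5  6  7  8  9 10 11 12 13 14 15
g(k):  0  0  0  0  0  1  1  1  1  1  2  2  2  2  0  0
So g(15) = 0.

0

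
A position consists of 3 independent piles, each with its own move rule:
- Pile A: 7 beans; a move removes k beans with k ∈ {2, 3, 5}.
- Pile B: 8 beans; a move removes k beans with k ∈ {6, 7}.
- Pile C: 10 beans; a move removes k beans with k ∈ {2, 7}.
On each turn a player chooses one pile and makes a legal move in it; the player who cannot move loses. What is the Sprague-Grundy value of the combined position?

For pile A, compute g(0), g(1), … with moves {2, 3, 5}:
k:     0  1  2  3  4  5  6  7
g(k):  0  0  1  1  2  2  3  0
So g(7) = 0.
Build the Grundy sequence for pile B with g(k) = mex{g(k−s) : s ∈ {6, 7}, s ≤ k}:
k:     0  1  2  3  4  5  6  7  8
g(k):  0  0  0  0  0  0  1  1  1
So g(8) = 1.
For pile C, compute g(0), g(1), … with moves {2, 7}:
k:     0  1  2  3  4  5  6  7  8  9 10
g(k):  0  0  1  1  0  0  1  1  2  0  0
So g(10) = 0.
By the Sprague-Grundy theorem, the Grundy value of a sum of independent games is the XOR of the component values.
Combined value = 0 XOR 1 XOR 0 = 1.

1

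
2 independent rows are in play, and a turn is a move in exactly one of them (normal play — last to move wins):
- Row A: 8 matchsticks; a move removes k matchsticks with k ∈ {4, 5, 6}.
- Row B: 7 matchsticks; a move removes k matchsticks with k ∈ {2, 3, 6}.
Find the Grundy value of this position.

Grundy values for row A (subtraction set {4, 5, 6}):
k:     0  1  2  3  4  5  6  7  8
g(k):  0  0  0  0  1  1  1  1  2
So g(8) = 2.
Grundy values for row B (subtraction set {2, 3, 6}):
k:     0  1  2  3  4  5  6  7
g(k):  0  0  1  1  2  0  3  1
So g(7) = 1.
By the Sprague-Grundy theorem, the Grundy value of a sum of independent games is the XOR of the component values.
Combined value = 2 ⊕ 1 = 3.

3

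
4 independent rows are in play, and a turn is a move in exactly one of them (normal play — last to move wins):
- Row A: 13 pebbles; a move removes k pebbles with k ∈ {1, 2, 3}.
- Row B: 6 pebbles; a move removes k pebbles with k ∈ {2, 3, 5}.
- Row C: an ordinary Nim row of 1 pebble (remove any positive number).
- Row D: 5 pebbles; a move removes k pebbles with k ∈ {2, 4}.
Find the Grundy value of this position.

For row A, compute g(0), g(1), … with moves {1, 2, 3}:
k:     0  1  2  3  4  5  6  7  8  9 10 11 12 13
g(k):  0  1  2  3  0  1  2  3  0  1  2  3  0  1
So g(13) = 1.
For row B, compute g(0), g(1), … with moves {2, 3, 5}:
k:     0  1  2  3  4  5  6
g(k):  0  0  1  1  2  2  3
So g(6) = 3.
Row C is a plain Nim row of size 1, so its Grundy value is 1.
For row D, compute g(0), g(1), … with moves {2, 4}:
g(0) = mex{} = 0
g(1) = mex{} = 0
g(2) = mex{0} = 1
g(3) = mex{0} = 1
g(4) = mex{0,1} = 2
g(5) = mex{0,1} = 2
So g(5) = 2.
The value of a disjunctive sum is the nim-sum of the parts.
Combined value = 1 XOR 3 XOR 1 XOR 2 = 1.

1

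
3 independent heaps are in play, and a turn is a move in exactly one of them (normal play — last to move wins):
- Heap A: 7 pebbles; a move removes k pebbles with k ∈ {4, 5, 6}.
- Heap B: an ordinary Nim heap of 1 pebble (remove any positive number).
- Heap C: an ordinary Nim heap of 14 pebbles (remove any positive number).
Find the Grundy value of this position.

Build the Grundy sequence for heap A with g(k) = mex{g(k−s) : s ∈ {4, 5, 6}, s ≤ k}:
g(0) = mex{} = 0
g(1) = mex{} = 0
g(2) = mex{} = 0
g(3) = mex{} = 0
g(4) = mex{0} = 1
g(5) = mex{0} = 1
g(6) = mex{0} = 1
g(7) = mex{0} = 1
So g(7) = 1.
Heap B is a plain Nim heap of size 1, so its Grundy value is 1.
Heap C is a plain Nim heap of size 14, so its Grundy value is 14.
The value of a disjunctive sum is the nim-sum of the parts.
Combined value = 1 ⊕ 1 ⊕ 14 = 14.

14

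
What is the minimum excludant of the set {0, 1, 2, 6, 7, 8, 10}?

The values 0, 1, 2 are all present; 3 is the first non-negative integer missing from the set.

3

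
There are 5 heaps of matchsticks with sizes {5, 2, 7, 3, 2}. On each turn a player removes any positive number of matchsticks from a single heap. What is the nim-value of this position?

1

Compute the nim-sum pairwise:
5 XOR 2 = 7
7 XOR 7 = 0
0 XOR 3 = 3
3 XOR 2 = 1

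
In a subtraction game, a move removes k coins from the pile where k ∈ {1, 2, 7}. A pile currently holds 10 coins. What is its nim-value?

1

Compute g(0), g(1), … for moves {1, 2, 7}:
g(0) = mex{} = 0
g(1) = mex{0} = 1
g(2) = mex{0,1} = 2
g(3) = mex{1,2} = 0
g(4) = mex{0,2} = 1
g(5) = mex{0,1} = 2
g(6) = mex{1,2} = 0
g(7) = mex{0,2} = 1
g(8) = mex{0,1} = 2
g(9) = mex{1,2} = 0
g(10) = mex{0,2} = 1
So g(10) = 1.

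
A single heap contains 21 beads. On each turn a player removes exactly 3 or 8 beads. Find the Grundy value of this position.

Grundy values for subtraction set {3, 8}:
k:     0  1  2  3  4  5  6  7  8  9 10 11 12 13 14 15 16 17 18 19 20 21
g(k):  0  0  0  1  1  1  0  0  2  1  1  0  0  0  1  1  1  0  0  2  1  1
So g(21) = 1.

1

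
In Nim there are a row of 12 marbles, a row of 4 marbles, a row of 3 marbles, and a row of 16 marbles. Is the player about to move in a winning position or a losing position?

Winning position

Nim-sum: 12 ⊕ 4 ⊕ 3 ⊕ 16 = 27.
The nim-sum is 27 ≠ 0, so this is an N-position: the player to move can win.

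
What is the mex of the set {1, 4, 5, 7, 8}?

0

0 is not in the set, so the mex is 0.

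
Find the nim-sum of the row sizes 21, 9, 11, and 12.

27

Nim-sum: 21 ^ 9 ^ 11 ^ 12 = 27.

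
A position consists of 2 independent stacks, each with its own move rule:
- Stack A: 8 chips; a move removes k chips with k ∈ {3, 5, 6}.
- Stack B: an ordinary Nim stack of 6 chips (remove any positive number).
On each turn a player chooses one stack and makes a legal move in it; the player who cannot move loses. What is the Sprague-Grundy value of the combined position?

4

Grundy values for stack A (subtraction set {3, 5, 6}):
k:     0  1  2  3  4  5  6  7  8
g(k):  0  0  0  1  1  1  2  2  2
So g(8) = 2.
Stack B is a plain Nim stack of size 6, so its Grundy value is 6.
By the Sprague-Grundy theorem, the Grundy value of a sum of independent games is the XOR of the component values.
Combined value = 2 XOR 6 = 4.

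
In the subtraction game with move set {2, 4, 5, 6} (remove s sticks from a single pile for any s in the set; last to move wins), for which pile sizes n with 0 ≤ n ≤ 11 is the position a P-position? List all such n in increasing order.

Build the Grundy sequence with g(k) = mex{g(k−s) : s ∈ {2, 4, 5, 6}, s ≤ k}:
k:     0  1  2  3  4  5  6  7  8  9 10 11
g(k):  0  0  1  1  2  2  3  3  0  0  1  1
The P-positions (g = 0) in 0..11 are 0, 1, 8, 9.

0, 1, 8, 9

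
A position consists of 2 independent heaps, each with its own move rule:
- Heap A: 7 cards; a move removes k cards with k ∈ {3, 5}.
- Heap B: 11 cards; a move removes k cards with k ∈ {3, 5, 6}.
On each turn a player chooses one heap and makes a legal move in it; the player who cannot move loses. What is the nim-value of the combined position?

2

Grundy values for heap A (subtraction set {3, 5}):
g(0) = mex{} = 0
g(1) = mex{} = 0
g(2) = mex{} = 0
g(3) = mex{0} = 1
g(4) = mex{0} = 1
g(5) = mex{0} = 1
g(6) = mex{0,1} = 2
g(7) = mex{0,1} = 2
So g(7) = 2.
Build the Grundy sequence for heap B with g(k) = mex{g(k−s) : s ∈ {3, 5, 6}, s ≤ k}:
k:     0  1  2  3  4  5  6  7  8  9 10 11
g(k):  0  0  0  1  1  1  2  2  2  0  0  0
So g(11) = 0.
By the Sprague-Grundy theorem, the Grundy value of a sum of independent games is the XOR of the component values.
Combined value = 2 ⊕ 0 = 2.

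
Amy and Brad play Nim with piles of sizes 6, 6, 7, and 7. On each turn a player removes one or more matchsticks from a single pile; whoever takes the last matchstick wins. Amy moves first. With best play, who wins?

Nim-sum: 6 XOR 6 XOR 7 XOR 7 = 0.
The nim-sum is 0, so this is a P-position: the player to move is in a losing position under optimal play; Amy is about to move from it and so loses — Brad wins.

Brad wins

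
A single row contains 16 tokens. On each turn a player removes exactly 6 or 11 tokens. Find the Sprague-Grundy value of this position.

Build the Grundy sequence with g(k) = mex{g(k−s) : s ∈ {6, 11}, s ≤ k}:
k:     0  1  2  3  4  5  6  7  8  9 10 11 12 13 14 15 16
g(k):  0  0  0  0  0  0  1  1  1  1  1  1  2  2  2  2  2
So g(16) = 2.

2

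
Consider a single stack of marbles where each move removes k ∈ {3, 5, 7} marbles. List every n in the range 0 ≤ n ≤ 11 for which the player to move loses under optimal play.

Compute g(0), g(1), … for moves {3, 5, 7}:
g(0) = mex{} = 0
g(1) = mex{} = 0
g(2) = mex{} = 0
g(3) = mex{0} = 1
g(4) = mex{0} = 1
g(5) = mex{0} = 1
g(6) = mex{0,1} = 2
g(7) = mex{0,1} = 2
g(8) = mex{0,1} = 2
g(9) = mex{0,1,2} = 3
g(10) = mex{1,2} = 0
g(11) = mex{1,2} = 0
The P-positions (g = 0) in 0..11 are 0, 1, 2, 10, 11.

0, 1, 2, 10, 11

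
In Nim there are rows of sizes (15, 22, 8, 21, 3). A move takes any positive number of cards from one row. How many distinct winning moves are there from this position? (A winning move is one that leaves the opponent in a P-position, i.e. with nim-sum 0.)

Nim-sum: 15 XOR 22 XOR 8 XOR 21 XOR 3 = 7.
The overall nim-sum is X = 7. A row of size p has a winning move iff p XOR X < p (reduce it to p XOR X).
  15: 15 XOR 7 = 8 < 15 — winning move (to 8).
  22: 22 XOR 7 = 17 < 22 — winning move (to 17).
  8: 8 XOR 7 = 15 ≥ 8 — no move.
  21: 21 XOR 7 = 18 < 21 — winning move (to 18).
  3: 3 XOR 7 = 4 ≥ 3 — no move.
That gives 3 winning moves.

3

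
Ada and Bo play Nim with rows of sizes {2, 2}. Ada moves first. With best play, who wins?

Write each in binary and XOR column by column:
  10  (2)
  10  (2)
  --
  00  (0)
The nim-sum is 0, so this is a P-position: the player to move is in a losing position under optimal play; Ada is about to move from it and so loses — Bo wins.

Bo wins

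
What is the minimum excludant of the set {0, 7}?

1

0 is in the set but 1 is not, so the mex is 1.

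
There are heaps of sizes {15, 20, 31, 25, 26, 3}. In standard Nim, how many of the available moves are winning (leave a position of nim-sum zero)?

Nim-sum: 15 ^ 20 ^ 31 ^ 25 ^ 26 ^ 3 = 4.
The overall nim-sum is X = 4. A heap of size p has a winning move iff p XOR X < p (reduce it to p XOR X).
  15: 15 XOR 4 = 11 < 15 — winning move (to 11).
  20: 20 XOR 4 = 16 < 20 — winning move (to 16).
  31: 31 XOR 4 = 27 < 31 — winning move (to 27).
  25: 25 XOR 4 = 29 ≥ 25 — no move.
  26: 26 XOR 4 = 30 ≥ 26 — no move.
  3: 3 XOR 4 = 7 ≥ 3 — no move.
That gives 3 winning moves.

3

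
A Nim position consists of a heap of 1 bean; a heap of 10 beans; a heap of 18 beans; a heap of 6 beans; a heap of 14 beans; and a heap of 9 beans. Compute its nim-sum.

Compute the nim-sum pairwise:
1 XOR 10 = 11
11 XOR 18 = 25
25 XOR 6 = 31
31 XOR 14 = 17
17 XOR 9 = 24

24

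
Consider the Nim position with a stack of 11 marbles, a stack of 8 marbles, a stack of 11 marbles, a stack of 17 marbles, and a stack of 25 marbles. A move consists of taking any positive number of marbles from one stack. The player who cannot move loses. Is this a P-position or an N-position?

Compute the nim-sum pairwise:
11 ^ 8 = 3
3 ^ 11 = 8
8 ^ 17 = 25
25 ^ 25 = 0
The nim-sum is 0, so this is a P-position: the player to move is in a losing position under optimal play.

P-position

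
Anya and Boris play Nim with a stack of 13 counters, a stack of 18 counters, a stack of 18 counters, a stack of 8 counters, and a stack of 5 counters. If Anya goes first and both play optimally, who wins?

Boris wins

Nim-sum: 13 ^ 18 ^ 18 ^ 8 ^ 5 = 0.
The nim-sum is 0, so this is a P-position: the player to move is in a losing position under optimal play; Anya is about to move from it and so loses — Boris wins.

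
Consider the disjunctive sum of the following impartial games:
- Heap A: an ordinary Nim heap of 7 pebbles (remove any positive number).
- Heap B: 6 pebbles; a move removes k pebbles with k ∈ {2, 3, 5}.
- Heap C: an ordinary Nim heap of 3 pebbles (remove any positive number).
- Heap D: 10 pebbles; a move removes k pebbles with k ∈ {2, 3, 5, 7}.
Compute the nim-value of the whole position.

Heap A is a plain Nim heap of size 7, so its Grundy value is 7.
Grundy values for heap B (subtraction set {2, 3, 5}):
k:     0  1  2  3  4  5  6
g(k):  0  0  1  1  2  2  3
So g(6) = 3.
Heap C is a plain Nim heap of size 3, so its Grundy value is 3.
Build the Grundy sequence for heap D with g(k) = mex{g(k−s) : s ∈ {2, 3, 5, 7}, s ≤ k}:
k:     0  1  2  3  4  5  6  7  8  9 10
g(k):  0  0  1  1  2  2  3  3  4  0  0
So g(10) = 0.
The value of a disjunctive sum is the nim-sum of the parts.
Combined value = 7 ⊕ 3 ⊕ 3 ⊕ 0 = 7.

7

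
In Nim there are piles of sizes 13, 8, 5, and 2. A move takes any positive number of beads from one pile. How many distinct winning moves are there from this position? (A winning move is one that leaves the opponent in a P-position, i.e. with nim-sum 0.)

Nim-sum: 13 ^ 8 ^ 5 ^ 2 = 2.
The overall nim-sum is X = 2. A pile of size p has a winning move iff p XOR X < p (reduce it to p XOR X).
  13: 13 XOR 2 = 15 ≥ 13 — no move.
  8: 8 XOR 2 = 10 ≥ 8 — no move.
  5: 5 XOR 2 = 7 ≥ 5 — no move.
  2: 2 XOR 2 = 0 < 2 — winning move (to 0).
That gives 1 winning move.

1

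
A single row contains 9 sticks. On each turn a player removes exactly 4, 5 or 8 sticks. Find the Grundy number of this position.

2

Build the Grundy sequence with g(k) = mex{g(k−s) : s ∈ {4, 5, 8}, s ≤ k}:
k:     0  1  2  3  4  5  6  7  8  9
g(k):  0  0  0  0  1  1  1  1  2  2
So g(9) = 2.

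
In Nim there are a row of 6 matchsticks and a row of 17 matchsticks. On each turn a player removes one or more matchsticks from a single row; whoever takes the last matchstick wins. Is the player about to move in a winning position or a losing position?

Write each in binary and XOR column by column:
  00110  (6)
  10001  (17)
  -----
  10111  (23)
The nim-sum is 23 ≠ 0, so this is an N-position: the player to move can win.

Winning position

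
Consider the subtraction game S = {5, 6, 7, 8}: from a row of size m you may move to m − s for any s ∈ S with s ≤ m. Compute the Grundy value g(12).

2

Build the Grundy sequence with g(k) = mex{g(k−s) : s ∈ {5, 6, 7, 8}, s ≤ k}:
k:     0  1  2  3  4  5  6  7  8  9 10 11 12
g(k):  0  0  0  0  0  1  1  1  1  1  2  2  2
So g(12) = 2.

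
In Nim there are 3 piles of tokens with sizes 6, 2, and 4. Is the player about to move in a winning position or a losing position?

Losing position

Write each in binary and XOR column by column:
  110  (6)
  010  (2)
  100  (4)
  ---
  000  (0)
The nim-sum is 0, so this is a P-position: the player to move is in a losing position under optimal play.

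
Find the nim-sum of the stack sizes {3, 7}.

4

Nim-sum: 3 ^ 7 = 4.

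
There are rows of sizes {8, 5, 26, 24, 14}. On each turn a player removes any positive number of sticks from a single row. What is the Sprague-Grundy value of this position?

Compute the nim-sum pairwise:
8 XOR 5 = 13
13 XOR 26 = 23
23 XOR 24 = 15
15 XOR 14 = 1

1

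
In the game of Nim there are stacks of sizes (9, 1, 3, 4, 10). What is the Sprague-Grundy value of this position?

5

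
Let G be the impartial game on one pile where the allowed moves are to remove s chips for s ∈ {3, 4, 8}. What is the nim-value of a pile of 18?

2

Grundy values for subtraction set {3, 4, 8}:
k:     0  1  2  3  4  5  6  7  8  9 10 11 12 13 14 15 16 17 18
g(k):  0  0  0  1  1  1  2  0  2  3  1  3  0  0  0  1  1  1  2
So g(18) = 2.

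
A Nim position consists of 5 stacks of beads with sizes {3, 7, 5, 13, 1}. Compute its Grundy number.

13

In binary:
  0011  (3)
  0111  (7)
  0101  (5)
  1101  (13)
  0001  (1)
  ----
  1101  (13)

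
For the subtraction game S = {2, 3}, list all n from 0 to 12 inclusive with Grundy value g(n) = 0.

0, 1, 5, 6, 10, 11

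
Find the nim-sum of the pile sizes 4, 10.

14

Nim-sum: 4 ^ 10 = 14.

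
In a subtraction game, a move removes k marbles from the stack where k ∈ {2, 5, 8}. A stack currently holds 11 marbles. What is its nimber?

Compute g(0), g(1), … for moves {2, 5, 8}:
k:     0  1  2  3  4  5  6  7  8  9 10 11
g(k):  0  0  1  1  0  2  1  0  2  1  0  0
So g(11) = 0.

0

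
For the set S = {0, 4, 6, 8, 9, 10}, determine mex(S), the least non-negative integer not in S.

0 is in the set but 1 is not, so the mex is 1.

1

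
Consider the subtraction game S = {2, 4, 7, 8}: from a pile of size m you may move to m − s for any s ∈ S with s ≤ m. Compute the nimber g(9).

4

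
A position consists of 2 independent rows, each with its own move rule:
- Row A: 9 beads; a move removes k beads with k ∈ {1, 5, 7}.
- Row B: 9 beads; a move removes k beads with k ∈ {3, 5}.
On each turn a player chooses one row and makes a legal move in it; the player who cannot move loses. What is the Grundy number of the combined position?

For row A, compute g(0), g(1), … with moves {1, 5, 7}:
k:     0  1  2  3  4  5  6  7  8  9
g(k):  0  1  0  1  0  1  0  1  0  1
So g(9) = 1.
Build the Grundy sequence for row B with g(k) = mex{g(k−s) : s ∈ {3, 5}, s ≤ k}:
g(0) = mex{} = 0
g(1) = mex{} = 0
g(2) = mex{} = 0
g(3) = mex{0} = 1
g(4) = mex{0} = 1
g(5) = mex{0} = 1
g(6) = mex{0,1} = 2
g(7) = mex{0,1} = 2
g(8) = mex{1} = 0
g(9) = mex{1,2} = 0
So g(9) = 0.
The value of a disjunctive sum is the nim-sum of the parts.
Combined value = 1 XOR 0 = 1.

1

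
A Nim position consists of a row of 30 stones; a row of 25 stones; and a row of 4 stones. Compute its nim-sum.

3

Compute the nim-sum pairwise:
30 XOR 25 = 7
7 XOR 4 = 3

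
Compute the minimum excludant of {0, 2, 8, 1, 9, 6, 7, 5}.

The values 0, 1, 2 are all present; 3 is the first non-negative integer missing from the set.

3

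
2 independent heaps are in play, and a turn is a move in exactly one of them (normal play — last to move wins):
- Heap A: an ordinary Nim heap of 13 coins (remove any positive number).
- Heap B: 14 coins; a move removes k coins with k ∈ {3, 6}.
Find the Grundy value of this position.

12

Heap A is a plain Nim heap of size 13, so its Grundy value is 13.
For heap B, compute g(0), g(1), … with moves {3, 6}:
k:     0  1  2  3  4  5  6  7  8  9 10 11 12 13 14
g(k):  0  0  0  1  1  1  2  2  2  0  0  0  1  1  1
So g(14) = 1.
The value of a disjunctive sum is the nim-sum of the parts.
Combined value = 13 XOR 1 = 12.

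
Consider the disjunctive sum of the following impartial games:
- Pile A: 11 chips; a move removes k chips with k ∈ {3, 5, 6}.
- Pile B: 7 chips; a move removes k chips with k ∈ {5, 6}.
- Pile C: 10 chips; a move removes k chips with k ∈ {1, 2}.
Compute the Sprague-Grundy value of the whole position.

0

Build the Grundy sequence for pile A with g(k) = mex{g(k−s) : s ∈ {3, 5, 6}, s ≤ k}:
k:     0  1  2  3  4  5  6  7  8  9 10 11
g(k):  0  0  0  1  1  1  2  2  2  0  0  0
So g(11) = 0.
Build the Grundy sequence for pile B with g(k) = mex{g(k−s) : s ∈ {5, 6}, s ≤ k}:
g(0) = mex{} = 0
g(1) = mex{} = 0
g(2) = mex{} = 0
g(3) = mex{} = 0
g(4) = mex{} = 0
g(5) = mex{0} = 1
g(6) = mex{0} = 1
g(7) = mex{0} = 1
So g(7) = 1.
Grundy values for pile C (subtraction set {1, 2}):
k:     0  1  2  3  4  5  6  7  8  9 10
g(k):  0  1  2  0  1  2  0  1  2  0  1
So g(10) = 1.
By the Sprague-Grundy theorem, the Grundy value of a sum of independent games is the XOR of the component values.
Combined value = 0 XOR 1 XOR 1 = 0.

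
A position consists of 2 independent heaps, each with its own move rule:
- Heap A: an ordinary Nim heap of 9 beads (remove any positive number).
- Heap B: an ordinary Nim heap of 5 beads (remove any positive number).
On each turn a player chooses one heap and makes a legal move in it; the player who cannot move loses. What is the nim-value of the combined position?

12

Heap A is a plain Nim heap of size 9, so its Grundy value is 9.
Heap B is a plain Nim heap of size 5, so its Grundy value is 5.
The value of a disjunctive sum is the nim-sum of the parts.
Combined value = 9 ⊕ 5 = 12.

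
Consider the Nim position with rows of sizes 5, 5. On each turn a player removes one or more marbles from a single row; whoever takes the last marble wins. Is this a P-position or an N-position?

Compute the nim-sum pairwise:
5 XOR 5 = 0
The nim-sum is 0, so this is a P-position: the player to move is in a losing position under optimal play.

P-position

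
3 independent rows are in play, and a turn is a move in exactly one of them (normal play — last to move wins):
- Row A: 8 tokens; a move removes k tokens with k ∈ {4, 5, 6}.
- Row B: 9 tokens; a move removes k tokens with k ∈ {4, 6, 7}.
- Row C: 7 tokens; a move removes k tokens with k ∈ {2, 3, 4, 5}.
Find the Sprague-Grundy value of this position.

Grundy values for row A (subtraction set {4, 5, 6}):
g(0) = mex{} = 0
g(1) = mex{} = 0
g(2) = mex{} = 0
g(3) = mex{} = 0
g(4) = mex{0} = 1
g(5) = mex{0} = 1
g(6) = mex{0} = 1
g(7) = mex{0} = 1
g(8) = mex{0,1} = 2
So g(8) = 2.
Build the Grundy sequence for row B with g(k) = mex{g(k−s) : s ∈ {4, 6, 7}, s ≤ k}:
k:     0  1  2  3  4  5  6  7  8  9
g(k):  0  0  0  0  1  1  1  1  2  2
So g(9) = 2.
Grundy values for row C (subtraction set {2, 3, 4, 5}):
g(0) = mex{} = 0
g(1) = mex{} = 0
g(2) = mex{0} = 1
g(3) = mex{0} = 1
g(4) = mex{0,1} = 2
g(5) = mex{0,1} = 2
g(6) = mex{0,1,2} = 3
g(7) = mex{1,2} = 0
So g(7) = 0.
The value of a disjunctive sum is the nim-sum of the parts.
Combined value = 2 ⊕ 2 ⊕ 0 = 0.

0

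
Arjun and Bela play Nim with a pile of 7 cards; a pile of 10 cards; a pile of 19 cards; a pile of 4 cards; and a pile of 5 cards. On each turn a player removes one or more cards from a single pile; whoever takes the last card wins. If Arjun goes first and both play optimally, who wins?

Compute the nim-sum pairwise:
7 XOR 10 = 13
13 XOR 19 = 30
30 XOR 4 = 26
26 XOR 5 = 31
The nim-sum is 31 ≠ 0, so this is an N-position: the player to move can win; Arjun has a winning move.

Arjun wins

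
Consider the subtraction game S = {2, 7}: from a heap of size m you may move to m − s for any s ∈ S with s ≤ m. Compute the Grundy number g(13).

0

Grundy values for subtraction set {2, 7}:
k:     0  1  2  3  4  5  6  7  8  9 10 11 12 13
g(k):  0  0  1  1  0  0  1  1  2  0  0  1  1  0
So g(13) = 0.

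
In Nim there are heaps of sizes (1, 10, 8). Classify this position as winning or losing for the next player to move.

Write each in binary and XOR column by column:
  0001  (1)
  1010  (10)
  1000  (8)
  ----
  0011  (3)
The nim-sum is 3 ≠ 0, so this is an N-position: the player to move can win.

Winning position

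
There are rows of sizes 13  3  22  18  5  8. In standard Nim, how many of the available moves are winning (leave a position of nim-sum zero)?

3

Compute the nim-sum pairwise:
13 ^ 3 = 14
14 ^ 22 = 24
24 ^ 18 = 10
10 ^ 5 = 15
15 ^ 8 = 7
The overall nim-sum is X = 7. A row of size p has a winning move iff p XOR X < p (reduce it to p XOR X).
  13: 13 XOR 7 = 10 < 13 — winning move (to 10).
  3: 3 XOR 7 = 4 ≥ 3 — no move.
  22: 22 XOR 7 = 17 < 22 — winning move (to 17).
  18: 18 XOR 7 = 21 ≥ 18 — no move.
  5: 5 XOR 7 = 2 < 5 — winning move (to 2).
  8: 8 XOR 7 = 15 ≥ 8 — no move.
That gives 3 winning moves.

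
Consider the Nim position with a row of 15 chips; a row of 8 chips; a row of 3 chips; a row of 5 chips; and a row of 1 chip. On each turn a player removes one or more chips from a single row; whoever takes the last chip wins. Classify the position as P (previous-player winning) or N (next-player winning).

Nim-sum: 15 XOR 8 XOR 3 XOR 5 XOR 1 = 0.
The nim-sum is 0, so this is a P-position: the player to move is in a losing position under optimal play.

P-position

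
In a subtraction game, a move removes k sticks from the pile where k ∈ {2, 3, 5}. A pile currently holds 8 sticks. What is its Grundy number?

0

Grundy values for subtraction set {2, 3, 5}:
k:     0  1  2  3  4  5  6  7  8
g(k):  0  0  1  1  2  2  3  0  0
So g(8) = 0.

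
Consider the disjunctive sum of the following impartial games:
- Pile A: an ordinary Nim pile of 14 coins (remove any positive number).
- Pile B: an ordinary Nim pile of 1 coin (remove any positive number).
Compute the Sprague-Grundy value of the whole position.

15

Pile A is a plain Nim pile of size 14, so its Grundy value is 14.
Pile B is a plain Nim pile of size 1, so its Grundy value is 1.
The value of a disjunctive sum is the nim-sum of the parts.
Combined value = 14 XOR 1 = 15.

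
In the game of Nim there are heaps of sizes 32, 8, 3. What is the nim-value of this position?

43

Nim-sum: 32 ^ 8 ^ 3 = 43.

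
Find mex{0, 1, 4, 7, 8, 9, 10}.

2

The values 0, 1 are all present; 2 is the first non-negative integer missing from the set.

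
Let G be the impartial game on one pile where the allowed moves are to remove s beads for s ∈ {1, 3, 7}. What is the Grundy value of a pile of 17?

1

Grundy values for subtraction set {1, 3, 7}:
k:     0  1  2  3  4  5  6  7  8  9 10 11 12 13 14 15 16 17
g(k):  0  1  0  1  0  1  0  1  0  1  0  1  0  1  0  1  0  1
So g(17) = 1.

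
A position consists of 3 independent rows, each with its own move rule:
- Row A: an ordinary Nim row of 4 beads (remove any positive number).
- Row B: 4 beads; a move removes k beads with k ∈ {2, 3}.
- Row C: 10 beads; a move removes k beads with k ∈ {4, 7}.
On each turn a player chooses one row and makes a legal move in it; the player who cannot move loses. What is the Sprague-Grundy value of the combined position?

4

Row A is a plain Nim row of size 4, so its Grundy value is 4.
For row B, compute g(0), g(1), … with moves {2, 3}:
g(0) = mex{} = 0
g(1) = mex{} = 0
g(2) = mex{0} = 1
g(3) = mex{0} = 1
g(4) = mex{0,1} = 2
So g(4) = 2.
Build the Grundy sequence for row C with g(k) = mex{g(k−s) : s ∈ {4, 7}, s ≤ k}:
g(0) = mex{} = 0
g(1) = mex{} = 0
g(2) = mex{} = 0
g(3) = mex{} = 0
g(4) = mex{0} = 1
g(5) = mex{0} = 1
g(6) = mex{0} = 1
g(7) = mex{0} = 1
g(8) = mex{0,1} = 2
g(9) = mex{0,1} = 2
g(10) = mex{0,1} = 2
So g(10) = 2.
By the Sprague-Grundy theorem, the Grundy value of a sum of independent games is the XOR of the component values.
Combined value = 4 ⊕ 2 ⊕ 2 = 4.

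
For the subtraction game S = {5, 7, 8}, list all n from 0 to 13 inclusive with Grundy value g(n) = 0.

Compute g(0), g(1), … for moves {5, 7, 8}:
k:     0  1  2  3  4  5  6  7  8  9 10 11 12 13
g(k):  0  0  0  0  0  1  1  1  1  1  2  2  2  0
The P-positions (g = 0) in 0..13 are 0, 1, 2, 3, 4, 13.

0, 1, 2, 3, 4, 13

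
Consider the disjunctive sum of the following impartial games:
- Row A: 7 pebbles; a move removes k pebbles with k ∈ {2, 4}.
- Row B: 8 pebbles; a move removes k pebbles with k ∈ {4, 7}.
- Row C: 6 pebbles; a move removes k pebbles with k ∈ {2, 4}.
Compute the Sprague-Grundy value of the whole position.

Build the Grundy sequence for row A with g(k) = mex{g(k−s) : s ∈ {2, 4}, s ≤ k}:
k:     0  1  2  3  4  5  6  7
g(k):  0  0  1  1  2  2  0  0
So g(7) = 0.
Build the Grundy sequence for row B with g(k) = mex{g(k−s) : s ∈ {4, 7}, s ≤ k}:
g(0) = mex{} = 0
g(1) = mex{} = 0
g(2) = mex{} = 0
g(3) = mex{} = 0
g(4) = mex{0} = 1
g(5) = mex{0} = 1
g(6) = mex{0} = 1
g(7) = mex{0} = 1
g(8) = mex{0,1} = 2
So g(8) = 2.
Build the Grundy sequence for row C with g(k) = mex{g(k−s) : s ∈ {2, 4}, s ≤ k}:
g(0) = mex{} = 0
g(1) = mex{} = 0
g(2) = mex{0} = 1
g(3) = mex{0} = 1
g(4) = mex{0,1} = 2
g(5) = mex{0,1} = 2
g(6) = mex{1,2} = 0
So g(6) = 0.
By the Sprague-Grundy theorem, the Grundy value of a sum of independent games is the XOR of the component values.
Combined value = 0 XOR 2 XOR 0 = 2.

2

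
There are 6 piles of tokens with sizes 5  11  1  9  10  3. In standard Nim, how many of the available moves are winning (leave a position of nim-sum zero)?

3

Nim-sum: 5 ⊕ 11 ⊕ 1 ⊕ 9 ⊕ 10 ⊕ 3 = 15.
The overall nim-sum is X = 15. A pile of size p has a winning move iff p XOR X < p (reduce it to p XOR X).
  5: 5 XOR 15 = 10 ≥ 5 — no move.
  11: 11 XOR 15 = 4 < 11 — winning move (to 4).
  1: 1 XOR 15 = 14 ≥ 1 — no move.
  9: 9 XOR 15 = 6 < 9 — winning move (to 6).
  10: 10 XOR 15 = 5 < 10 — winning move (to 5).
  3: 3 XOR 15 = 12 ≥ 3 — no move.
That gives 3 winning moves.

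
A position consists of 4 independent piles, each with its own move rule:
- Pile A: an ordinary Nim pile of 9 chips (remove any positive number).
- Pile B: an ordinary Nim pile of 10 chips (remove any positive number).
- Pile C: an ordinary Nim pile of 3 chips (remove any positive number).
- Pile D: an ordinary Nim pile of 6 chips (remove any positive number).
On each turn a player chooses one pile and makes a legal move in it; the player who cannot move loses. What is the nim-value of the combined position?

6

Pile A is a plain Nim pile of size 9, so its Grundy value is 9.
Pile B is a plain Nim pile of size 10, so its Grundy value is 10.
Pile C is a plain Nim pile of size 3, so its Grundy value is 3.
Pile D is a plain Nim pile of size 6, so its Grundy value is 6.
The value of a disjunctive sum is the nim-sum of the parts.
Combined value = 9 XOR 10 XOR 3 XOR 6 = 6.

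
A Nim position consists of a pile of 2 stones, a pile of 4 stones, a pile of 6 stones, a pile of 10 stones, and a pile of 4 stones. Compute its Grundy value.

Nim-sum: 2 ^ 4 ^ 6 ^ 10 ^ 4 = 14.

14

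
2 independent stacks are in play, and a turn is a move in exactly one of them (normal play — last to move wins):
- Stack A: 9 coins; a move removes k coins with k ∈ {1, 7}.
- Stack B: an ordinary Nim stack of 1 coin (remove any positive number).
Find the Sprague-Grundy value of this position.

0

Build the Grundy sequence for stack A with g(k) = mex{g(k−s) : s ∈ {1, 7}, s ≤ k}:
k:     0  1  2  3  4  5  6  7  8  9
g(k):  0  1  0  1  0  1  0  1  0  1
So g(9) = 1.
Stack B is a plain Nim stack of size 1, so its Grundy value is 1.
The value of a disjunctive sum is the nim-sum of the parts.
Combined value = 1 XOR 1 = 0.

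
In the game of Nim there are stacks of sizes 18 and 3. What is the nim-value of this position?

Write each in binary and XOR column by column:
  10010  (18)
  00011  (3)
  -----
  10001  (17)

17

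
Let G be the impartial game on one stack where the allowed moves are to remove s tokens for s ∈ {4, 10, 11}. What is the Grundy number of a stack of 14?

Compute g(0), g(1), … for moves {4, 10, 11}:
k:     0  1  2  3  4  5  6  7  8  9 10 11 12 13 14
g(k):  0  0  0  0  1  1  1  1  0  0  2  2  1  1  3
So g(14) = 3.

3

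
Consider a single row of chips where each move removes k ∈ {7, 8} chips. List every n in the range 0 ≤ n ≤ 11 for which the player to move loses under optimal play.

0, 1, 2, 3, 4, 5, 6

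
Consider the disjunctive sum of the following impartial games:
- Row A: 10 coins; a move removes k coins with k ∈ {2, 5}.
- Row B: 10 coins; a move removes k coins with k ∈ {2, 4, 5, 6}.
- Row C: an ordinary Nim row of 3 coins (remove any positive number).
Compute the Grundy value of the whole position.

Grundy values for row A (subtraction set {2, 5}):
k:     0  1  2  3  4  5  6  7  8  9 10
g(k):  0  0  1  1  0  2  1  0  0  1  1
So g(10) = 1.
For row B, compute g(0), g(1), … with moves {2, 4, 5, 6}:
g(0) = mex{} = 0
g(1) = mex{} = 0
g(2) = mex{0} = 1
g(3) = mex{0} = 1
g(4) = mex{0,1} = 2
g(5) = mex{0,1} = 2
g(6) = mex{0,1,2} = 3
g(7) = mex{0,1,2} = 3
g(8) = mex{1,2,3} = 0
g(9) = mex{1,2,3} = 0
g(10) = mex{0,2,3} = 1
So g(10) = 1.
Row C is a plain Nim row of size 3, so its Grundy value is 3.
By the Sprague-Grundy theorem, the Grundy value of a sum of independent games is the XOR of the component values.
Combined value = 1 ⊕ 1 ⊕ 3 = 3.

3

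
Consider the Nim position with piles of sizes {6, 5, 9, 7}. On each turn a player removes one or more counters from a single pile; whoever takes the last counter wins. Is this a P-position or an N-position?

N-position

Write each in binary and XOR column by column:
  0110  (6)
  0101  (5)
  1001  (9)
  0111  (7)
  ----
  1101  (13)
The nim-sum is 13 ≠ 0, so this is an N-position: the player to move can win.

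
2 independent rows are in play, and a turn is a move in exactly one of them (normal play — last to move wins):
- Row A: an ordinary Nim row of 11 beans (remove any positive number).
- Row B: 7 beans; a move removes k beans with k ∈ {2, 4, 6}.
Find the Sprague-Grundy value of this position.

8

Row A is a plain Nim row of size 11, so its Grundy value is 11.
Build the Grundy sequence for row B with g(k) = mex{g(k−s) : s ∈ {2, 4, 6}, s ≤ k}:
k:     0  1  2  3  4  5  6  7
g(k):  0  0  1  1  2  2  3  3
So g(7) = 3.
By the Sprague-Grundy theorem, the Grundy value of a sum of independent games is the XOR of the component values.
Combined value = 11 XOR 3 = 8.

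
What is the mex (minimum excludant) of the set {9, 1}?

0

0 is not in the set, so the mex is 0.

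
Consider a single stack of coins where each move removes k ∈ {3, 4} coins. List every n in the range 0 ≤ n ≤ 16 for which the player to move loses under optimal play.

0, 1, 2, 7, 8, 9, 14, 15, 16

Build the Grundy sequence with g(k) = mex{g(k−s) : s ∈ {3, 4}, s ≤ k}:
k:     0  1  2  3  4  5  6  7  8  9 10 11 12 13 14 15 16
g(k):  0  0  0  1  1  1  2  0  0  0  1  1  1  2  0  0  0
The P-positions (g = 0) in 0..16 are 0, 1, 2, 7, 8, 9, 14, 15, 16.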